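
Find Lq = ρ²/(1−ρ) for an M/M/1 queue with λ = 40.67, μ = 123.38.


ρ = 40.67/123.38 = 0.3296
Lq = ρ²/(1−ρ) = 0.1087/0.6704 = 0.1621

Final: 0.1621


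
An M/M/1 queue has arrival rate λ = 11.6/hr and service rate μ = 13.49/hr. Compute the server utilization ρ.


ρ = λ/μ = 11.6/13.49 = 0.8599

Final: 0.8599


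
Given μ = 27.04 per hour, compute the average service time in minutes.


Mean service time = 1/μ = 1/27.04 hour = 0.03698 hour
In minutes: 0.03698 × 60 = 2.2189 min

Final: 2.2189 min


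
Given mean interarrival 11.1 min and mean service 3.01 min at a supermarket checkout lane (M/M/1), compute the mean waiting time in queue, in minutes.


λ = 60/11.1 = 5.4054 /hr
μ = 60/3.01 = 19.9336 /hr
ρ = λ/μ = 5.4054/19.9336 = 0.2712
Wq = ρ/(μ−λ) = 0.2712/(19.9336−5.4054) = 0.01867 hr
In minutes: 0.01867·60 = 1.120 min

Final: 1.120 min


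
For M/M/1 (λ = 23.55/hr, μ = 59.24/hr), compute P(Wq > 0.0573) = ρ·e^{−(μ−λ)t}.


ρ = 23.55/59.24 = 0.3975
P(Wq > t) = ρ·e^{−(μ−λ)t} = 0.3975·e^{−2.0450}
= 0.3975·0.129375 = 0.051431

Final: 0.051431


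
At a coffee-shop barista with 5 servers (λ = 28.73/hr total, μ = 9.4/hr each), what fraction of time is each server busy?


ρ = λ/(cμ) = 28.73/(5·9.4) = 28.73/47.00 = 0.6113

Final: 0.6113


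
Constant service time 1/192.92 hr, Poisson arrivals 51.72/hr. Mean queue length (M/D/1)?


ρ = 51.72/192.92 = 0.2681
M/D/1: Lq = ρ²/(2(1−ρ)) = 0.07187/(2·0.7319) = 0.04910

Final: 0.04910


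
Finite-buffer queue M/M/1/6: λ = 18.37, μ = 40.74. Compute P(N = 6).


ρ = λ/μ = 18.37/40.74 = 0.4509
P_K = (1−ρ)ρ^K/(1−ρ^(K+1)) = (0.5491·0.008405)/(1 − 0.003790)
= 0.004615/0.996210 = 0.004633

Final: 0.004633


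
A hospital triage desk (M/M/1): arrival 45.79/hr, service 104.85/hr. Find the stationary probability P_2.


ρ = 45.79/104.85 = 0.4367
P_n = (1−ρ)·ρ^n = (1 − 0.4367)·0.4367^2 = 0.5633·0.190724 = 0.107431

Final: 0.107431


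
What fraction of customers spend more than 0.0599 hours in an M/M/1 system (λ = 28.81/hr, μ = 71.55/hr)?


W ~ Exponential(μ−λ) for M/M/1.
μ − λ = 71.55 − 28.81 = 42.7400
P(W > t) = e^{−(μ−λ)t} = e^{−2.5601} = 0.077295

Final: 0.077295


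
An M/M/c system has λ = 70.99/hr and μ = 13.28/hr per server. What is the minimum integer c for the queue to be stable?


Stability requires cμ > λ ⇔ c > λ/μ.
λ/μ = 70.99/13.28 = 5.3456
Minimum integer c = ⌊5.3456⌋ + 1 = 6
Check: 6·13.28 = 79.68 > 70.99, while 5·13.28 = 66.40 ≤ 70.99

Final: 6 servers


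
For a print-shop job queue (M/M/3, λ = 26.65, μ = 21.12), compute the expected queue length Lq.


a = λ/μ = 1.2618; ρ = a/3 = 0.4206
P₀ = 0.275035
Lq = P₀·a^c·ρ / (c!·(1−ρ)²) = 0.275035·2.00914·0.4206/(6·0.33569)
= 0.11540

Final: 0.11540


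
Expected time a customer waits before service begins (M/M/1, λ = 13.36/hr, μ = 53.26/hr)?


ρ = 13.36/53.26 = 0.2508
Wq = ρ/(μ−λ) = 0.2508/(53.26 − 13.36) = 0.2508/39.90 = 0.006287 hr

Final: 0.006287 hr


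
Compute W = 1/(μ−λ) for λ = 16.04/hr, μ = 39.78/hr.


W = 1/(μ−λ) = 1/(39.78 − 16.04) = 1/23.74 = 0.04212 hr

Final: 0.04212 hr


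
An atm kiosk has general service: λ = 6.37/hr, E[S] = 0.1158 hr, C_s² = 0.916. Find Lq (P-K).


ρ = λ·E[S] = 6.37·0.1158 = 0.7376
Lq = ρ²(1+C_s²)/(2(1−ρ)) = 0.5441·(1+0.916)/(2·0.2624)
= 0.5441·1.9160/0.5247 = 1.98689

Final: 1.98689


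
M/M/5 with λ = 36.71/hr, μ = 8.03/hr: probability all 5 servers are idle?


a = λ/μ = 36.71/8.03 = 4.5716; ρ = a/c = 0.9143
Σ_{k=0}^{4} a^k/k! (terms k=0..4) = 1.00000 + 4.57161 + 10.44979 + 15.92411 + 18.19970 = 50.14521
Tail: a^5/(5!(1−ρ)) = 1996.84427/(120·0.08568) = 194.21826
P₀ = 1/(50.14521 + 194.21826) = 1/244.36347 = 0.004092

Final: 0.004092


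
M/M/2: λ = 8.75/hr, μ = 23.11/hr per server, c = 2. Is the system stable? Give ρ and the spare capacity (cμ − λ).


Total capacity cμ = 2·23.11 = 46.22/hr
ρ = λ/(cμ) = 8.75/46.22 = 0.1893
Stable ⇔ ρ < 1: YES
Spare capacity = cμ − λ = 46.22 − 8.75 = 37.47/hr

Final: ρ = 0.1893; stable; margin = 37.47/hr


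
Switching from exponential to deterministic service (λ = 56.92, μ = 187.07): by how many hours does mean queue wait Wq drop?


ρ = 56.92/187.07 = 0.3043
Wq(M/M/1) = ρ/(μ−λ) = 0.3043/130.15 = 0.002338 hr
Wq(M/D/1) = ρ/(2(μ−λ)) = 0.001169 hr
Savings = 0.002338 − 0.001169 = 0.001169 hr

Final: 0.001169 hr


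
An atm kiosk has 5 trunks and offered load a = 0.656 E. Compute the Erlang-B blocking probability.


B(c,a) = (a^c/c!) / Σ_{k=0}^{c} a^k/k!
a^5/5! = 0.001012
Σ terms (k=0..5): 1.00000 + 0.65600 + 0.21517 + 0.04705 + 0.007716 + 0.001012 = 1.926947
B = 0.001012/1.926947 = 0.0005254

Final: 0.0005254


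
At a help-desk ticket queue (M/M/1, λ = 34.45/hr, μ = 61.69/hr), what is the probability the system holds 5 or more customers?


ρ = 34.45/61.69 = 0.5584
P(N ≥ n) = ρ^n = 0.5584^5 = 0.054309

Final: 0.054309


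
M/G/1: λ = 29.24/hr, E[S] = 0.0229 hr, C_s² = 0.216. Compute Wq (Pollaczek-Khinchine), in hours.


ρ = λ·E[S] = 29.24·0.0229 = 0.6696
E[S²] = E[S]²(1+C_s²) = 0.0229²·(1+0.216) = 0.0006377
Wq = λ·E[S²]/(2(1−ρ)) = 29.24·0.0006377/(2·0.3304) = 0.02822 hr

Final: 0.02822 hr


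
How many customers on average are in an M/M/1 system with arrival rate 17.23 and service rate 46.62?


ρ = λ/μ = 17.23/46.62 = 0.3696
L = ρ/(1−ρ) = 0.3696/(1 − 0.3696) = 0.3696/0.6304 = 0.5863

Final: 0.5863


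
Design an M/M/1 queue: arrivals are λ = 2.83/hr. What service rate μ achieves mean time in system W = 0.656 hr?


W = 1/(μ−λ) ⇒ μ − λ = 1/W = 1/0.656 = 1.5244
μ = λ + 1/W = 2.83 + 1.5244 = 4.3544 per hr

Final: 4.3544 /hr


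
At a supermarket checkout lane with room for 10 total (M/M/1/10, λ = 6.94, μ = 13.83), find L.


ρ = 6.94/13.83 = 0.5018
L = ρ[1 − (K+1)ρ^K + Kρ^(K+1)] / [(1−ρ)(1−ρ^(K+1))]
Numerator: 0.5018·(1 − 11·0.001012 + 10·0.0005081) = 0.498769
Denominator: (0.4982)·(0.999492) = 0.497939
L = 0.498769/0.497939 = 1.0017

Final: 1.0017


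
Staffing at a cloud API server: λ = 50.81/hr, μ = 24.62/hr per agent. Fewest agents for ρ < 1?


Stability requires cμ > λ ⇔ c > λ/μ.
λ/μ = 50.81/24.62 = 2.0638
Minimum integer c = ⌊2.0638⌋ + 1 = 3
Check: 3·24.62 = 73.86 > 50.81, while 2·24.62 = 49.24 ≤ 50.81

Final: 3 servers


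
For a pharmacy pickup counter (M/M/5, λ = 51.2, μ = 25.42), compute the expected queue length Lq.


a = λ/μ = 2.0142; ρ = a/5 = 0.4028
P₀ = 0.132402
Lq = P₀·a^c·ρ / (c!·(1−ρ)²) = 0.132402·33.14913·0.4028/(120·0.35661)
= 0.04132

Final: 0.04132


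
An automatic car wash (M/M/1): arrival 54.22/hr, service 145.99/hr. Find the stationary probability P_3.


ρ = 54.22/145.99 = 0.3714
P_n = (1−ρ)·ρ^n = (1 − 0.3714)·0.3714^3 = 0.6286·0.051228 = 0.032202

Final: 0.032202


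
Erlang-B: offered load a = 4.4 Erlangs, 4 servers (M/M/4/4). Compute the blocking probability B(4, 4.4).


B(c,a) = (a^c/c!) / Σ_{k=0}^{c} a^k/k!
a^4/4! = 15.617067
Σ terms (k=0..4): 1.00000 + 4.40000 + 9.68000 + 14.19733 + 15.61707 = 44.894400
B = 15.617067/44.894400 = 0.347862

Final: 0.347862


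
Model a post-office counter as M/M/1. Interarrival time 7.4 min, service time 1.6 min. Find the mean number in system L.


λ = 60/7.4 = 8.1081 /hr
μ = 60/1.6 = 37.5000 /hr
ρ = λ/μ = 8.1081/37.5000 = 0.2162
L = ρ/(1−ρ) = 0.2162/0.7838 = 0.2759

Final: 0.2759


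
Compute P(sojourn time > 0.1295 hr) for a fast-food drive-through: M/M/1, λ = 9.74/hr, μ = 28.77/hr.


W ~ Exponential(μ−λ) for M/M/1.
μ − λ = 28.77 − 9.74 = 19.0300
P(W > t) = e^{−(μ−λ)t} = e^{−2.4644} = 0.085061

Final: 0.085061


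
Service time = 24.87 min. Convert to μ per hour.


μ = 1/(service time) in consistent units.
1 hour = 60 min, so μ = 60/24.87 = 2.4125 per hour

Final: 2.4125 /hr


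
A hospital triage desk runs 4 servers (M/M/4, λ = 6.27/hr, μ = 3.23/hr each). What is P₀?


a = λ/μ = 6.27/3.23 = 1.9412; ρ = a/c = 0.4853
Σ_{k=0}^{3} a^k/k! (terms k=0..3) = 1.00000 + 1.94118 + 1.88408 + 1.21911 = 6.04437
Tail: a^4/(4!(1−ρ)) = 14.19908/(24·0.5147) = 1.14945
P₀ = 1/(6.04437 + 1.14945) = 1/7.19382 = 0.139008

Final: 0.139008


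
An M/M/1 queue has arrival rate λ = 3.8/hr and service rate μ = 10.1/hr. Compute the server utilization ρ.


ρ = λ/μ = 3.8/10.1 = 0.3762

Final: 0.3762


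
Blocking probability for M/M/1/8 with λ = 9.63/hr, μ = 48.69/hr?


ρ = λ/μ = 9.63/48.69 = 0.1978
P_K = (1−ρ)ρ^K/(1−ρ^(K+1)) = (0.8022·0.000002341)/(1 − 0.0000004631)
= 0.000001878/1.000000 = 0.000001878

Final: 0.000001878


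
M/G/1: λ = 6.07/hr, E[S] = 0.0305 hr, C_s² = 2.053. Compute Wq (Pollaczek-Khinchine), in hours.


ρ = λ·E[S] = 6.07·0.0305 = 0.1851
E[S²] = E[S]²(1+C_s²) = 0.0305²·(1+2.053) = 0.002840
Wq = λ·E[S²]/(2(1−ρ)) = 6.07·0.002840/(2·0.8149) = 0.01058 hr

Final: 0.01058 hr


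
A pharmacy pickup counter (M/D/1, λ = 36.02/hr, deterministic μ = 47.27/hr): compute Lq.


ρ = 36.02/47.27 = 0.7620
M/D/1: Lq = ρ²/(2(1−ρ)) = 0.5807/(2·0.2380) = 1.21989

Final: 1.21989


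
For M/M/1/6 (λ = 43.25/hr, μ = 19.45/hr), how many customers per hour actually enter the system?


ρ = 2.2237; P_K = (1−ρ)ρ^6/(1−ρ^7) = 0.552344
λ_eff = λ(1 − P_K) = 43.25·(1 − 0.552344) = 43.25·0.447656 = 19.3611 /hr

Final: 19.3611 /hr


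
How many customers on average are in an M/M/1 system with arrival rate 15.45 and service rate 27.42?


ρ = λ/μ = 15.45/27.42 = 0.5635
L = ρ/(1−ρ) = 0.5635/(1 − 0.5635) = 0.5635/0.4365 = 1.2907

Final: 1.2907


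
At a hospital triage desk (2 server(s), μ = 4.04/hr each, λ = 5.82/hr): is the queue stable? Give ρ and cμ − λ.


Total capacity cμ = 2·4.04 = 8.08/hr
ρ = λ/(cμ) = 5.82/8.08 = 0.7203
Stable ⇔ ρ < 1: YES
Spare capacity = cμ − λ = 8.08 − 5.82 = 2.26/hr

Final: ρ = 0.7203; stable; margin = 2.26/hr


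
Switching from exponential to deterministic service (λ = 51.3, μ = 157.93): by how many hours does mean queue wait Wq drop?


ρ = 51.3/157.93 = 0.3248
Wq(M/M/1) = ρ/(μ−λ) = 0.3248/106.63 = 0.003046 hr
Wq(M/D/1) = ρ/(2(μ−λ)) = 0.001523 hr
Savings = 0.003046 − 0.001523 = 0.001523 hr

Final: 0.001523 hr


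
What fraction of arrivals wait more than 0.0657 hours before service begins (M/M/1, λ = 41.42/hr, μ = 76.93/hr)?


ρ = 41.42/76.93 = 0.5384
P(Wq > t) = ρ·e^{−(μ−λ)t} = 0.5384·e^{−2.3330}
= 0.5384·0.097004 = 0.052228

Final: 0.052228


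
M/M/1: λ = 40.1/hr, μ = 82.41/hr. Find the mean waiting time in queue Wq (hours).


ρ = 40.1/82.41 = 0.4866
Wq = ρ/(μ−λ) = 0.4866/(82.41 − 40.1) = 0.4866/42.31 = 0.01150 hr

Final: 0.01150 hr


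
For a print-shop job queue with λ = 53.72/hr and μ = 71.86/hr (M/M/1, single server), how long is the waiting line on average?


ρ = 53.72/71.86 = 0.7476
Lq = ρ²/(1−ρ) = 0.5589/0.2524 = 2.2138

Final: 2.2138


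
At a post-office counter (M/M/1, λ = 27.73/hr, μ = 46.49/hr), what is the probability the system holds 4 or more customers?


ρ = 27.73/46.49 = 0.5965
P(N ≥ n) = ρ^n = 0.5965^4 = 0.126579

Final: 0.126579


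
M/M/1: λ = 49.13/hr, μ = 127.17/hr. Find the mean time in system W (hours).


W = 1/(μ−λ) = 1/(127.17 − 49.13) = 1/78.04 = 0.01281 hr

Final: 0.01281 hr


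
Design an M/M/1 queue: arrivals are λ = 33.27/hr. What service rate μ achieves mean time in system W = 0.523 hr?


W = 1/(μ−λ) ⇒ μ − λ = 1/W = 1/0.523 = 1.9120
μ = λ + 1/W = 33.27 + 1.9120 = 35.1820 per hr

Final: 35.1820 /hr


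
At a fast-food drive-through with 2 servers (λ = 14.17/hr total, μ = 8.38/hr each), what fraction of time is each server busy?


ρ = λ/(cμ) = 14.17/(2·8.38) = 14.17/16.76 = 0.8455

Final: 0.8455


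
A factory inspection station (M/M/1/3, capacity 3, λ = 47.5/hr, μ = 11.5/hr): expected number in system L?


ρ = 47.5/11.5 = 4.1304
L = ρ[1 − (K+1)ρ^K + Kρ^(K+1)] / [(1−ρ)(1−ρ^(K+1))]
Numerator: 4.1304·(1 − 4·70.467247 + 3·291.060370) = 2446.506583
Denominator: (-3.1304)·(-290.060370) = 908.015071
L = 2446.506583/908.015071 = 2.6943

Final: 2.6943


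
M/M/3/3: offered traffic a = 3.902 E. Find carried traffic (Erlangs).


B(3,3.902) = 0.441715 (Erlang-B)
Carried load = a(1 − B) = 3.902·(1 − 0.441715) = 3.902·0.558285 = 2.1784 E

Final: 2.1784 Erlangs


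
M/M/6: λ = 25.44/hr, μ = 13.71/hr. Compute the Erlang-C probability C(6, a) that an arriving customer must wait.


a = λ/μ = 1.8556; ρ = a/6 = 0.3093
P₀ = 0.156216 (from M/M/c formula)
C(c,a) = [a^c/(c!(1−ρ))]·P₀ = [40.82046/(720·0.6907)]·0.156216
= 0.08208·0.156216 = 0.012822

Final: 0.012822


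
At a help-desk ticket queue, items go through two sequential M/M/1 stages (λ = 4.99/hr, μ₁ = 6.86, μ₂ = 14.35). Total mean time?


Each node sees arrival rate λ = 4.99/hr (tandem ⇒ throughput preserved).
W₁ = 1/(μ₁−λ) = 1/(6.86−4.99) = 0.53476 hr
W₂ = 1/(μ₂−λ) = 1/(14.35−4.99) = 0.10684 hr
W_total = W₁ + W₂ = 0.53476 + 0.10684 = 0.64160 hr

Final: 0.64160 hr


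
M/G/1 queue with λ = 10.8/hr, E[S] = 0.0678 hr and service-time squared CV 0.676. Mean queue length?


ρ = λ·E[S] = 10.8·0.0678 = 0.7322
Lq = ρ²(1+C_s²)/(2(1−ρ)) = 0.5362·(1+0.676)/(2·0.2678)
= 0.5362·1.6760/0.5355 = 1.67805

Final: 1.67805


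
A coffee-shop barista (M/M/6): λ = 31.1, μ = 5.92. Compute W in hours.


a = 5.2534; ρ = 0.8756; P₀ = 0.002908
Lq = P₀·a^c·ρ/(c!(1−ρ)²) = 4.80007
Wq = Lq/λ = 4.80007/31.1 = 0.15434 hr
W = Wq + 1/μ = 0.15434 + 0.16892 = 0.32326 hr

Final: 0.32326 hr


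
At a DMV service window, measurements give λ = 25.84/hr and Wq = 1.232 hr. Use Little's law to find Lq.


Lq = λWq = 25.84·1.232 = 31.8349

Final: 31.8349


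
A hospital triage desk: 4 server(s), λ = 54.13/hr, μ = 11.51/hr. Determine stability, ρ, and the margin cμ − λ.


Total capacity cμ = 4·11.51 = 46.04/hr
ρ = λ/(cμ) = 54.13/46.04 = 1.1757
Stable ⇔ ρ < 1: NO
Spare capacity = cμ − λ = 46.04 − 54.13 = -8.09/hr

Final: ρ = 1.1757; unstable; margin = -8.09/hr


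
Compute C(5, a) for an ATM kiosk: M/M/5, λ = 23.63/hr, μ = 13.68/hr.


a = λ/μ = 1.7273; ρ = a/5 = 0.3455
P₀ = 0.177151 (from M/M/c formula)
C(c,a) = [a^c/(c!(1−ρ))]·P₀ = [15.37758/(120·0.6545)]·0.177151
= 0.19578·0.177151 = 0.034683

Final: 0.034683


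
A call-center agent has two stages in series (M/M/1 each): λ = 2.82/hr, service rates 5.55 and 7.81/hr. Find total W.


Each node sees arrival rate λ = 2.82/hr (tandem ⇒ throughput preserved).
W₁ = 1/(μ₁−λ) = 1/(5.55−2.82) = 0.36630 hr
W₂ = 1/(μ₂−λ) = 1/(7.81−2.82) = 0.20040 hr
W_total = W₁ + W₂ = 0.36630 + 0.20040 = 0.56670 hr

Final: 0.56670 hr


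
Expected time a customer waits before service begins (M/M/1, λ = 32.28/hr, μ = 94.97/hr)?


ρ = 32.28/94.97 = 0.3399
Wq = ρ/(μ−λ) = 0.3399/(94.97 − 32.28) = 0.3399/62.69 = 0.005422 hr

Final: 0.005422 hr


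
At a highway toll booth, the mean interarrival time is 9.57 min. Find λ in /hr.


λ = 1/(interarrival time) in consistent units.
1 hour = 60 min, so λ = 60/9.57 = 6.2696 per hour

Final: 6.2696 /hr


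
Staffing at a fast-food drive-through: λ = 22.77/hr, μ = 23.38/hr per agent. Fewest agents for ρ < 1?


Stability requires cμ > λ ⇔ c > λ/μ.
λ/μ = 22.77/23.38 = 0.9739
Minimum integer c = ⌊0.9739⌋ + 1 = 1
Check: 1·23.38 = 23.38 > 22.77, while 0·23.38 = 0.00 ≤ 22.77

Final: 1 servers


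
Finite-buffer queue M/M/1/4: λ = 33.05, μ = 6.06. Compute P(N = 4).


ρ = λ/μ = 33.05/6.06 = 5.4538
P_K = (1−ρ)ρ^K/(1−ρ^(K+1)) = (-4.4538·884.698638)/(1 − 4824.965344)
= -3940.266706/-4823.965344 = 0.816811

Final: 0.816811


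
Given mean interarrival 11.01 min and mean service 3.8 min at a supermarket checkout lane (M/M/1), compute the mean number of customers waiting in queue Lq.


λ = 60/11.01 = 5.4496 /hr
μ = 60/3.8 = 15.7895 /hr
ρ = λ/μ = 5.4496/15.7895 = 0.3451
Lq = ρ²/(1−ρ) = 0.1191/0.6549 = 0.1819

Final: 0.1819


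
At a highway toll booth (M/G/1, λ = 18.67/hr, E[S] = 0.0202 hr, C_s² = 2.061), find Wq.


ρ = λ·E[S] = 18.67·0.0202 = 0.3771
E[S²] = E[S]²(1+C_s²) = 0.0202²·(1+2.061) = 0.001249
Wq = λ·E[S²]/(2(1−ρ)) = 18.67·0.001249/(2·0.6229) = 0.01872 hr

Final: 0.01872 hr


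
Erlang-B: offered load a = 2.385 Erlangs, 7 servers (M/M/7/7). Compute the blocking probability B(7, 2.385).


B(c,a) = (a^c/c!) / Σ_{k=0}^{c} a^k/k!
a^7/7! = 0.087094
Σ terms (k=0..7): 1.00000 + 2.38500 + 2.84411 + 2.26107 + 1.34816 + 0.64307 + 0.25562 + 0.08709 = 10.824134
B = 0.087094/10.824134 = 0.008046

Final: 0.008046


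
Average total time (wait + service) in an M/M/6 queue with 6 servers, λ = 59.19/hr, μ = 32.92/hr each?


a = 1.7980; ρ = 0.2997; P₀ = 0.165503
Lq = P₀·a^c·ρ/(c!(1−ρ)²) = 0.004745
Wq = Lq/λ = 0.004745/59.19 = 0.00008016 hr
W = Wq + 1/μ = 0.00008016 + 0.03038 = 0.03046 hr

Final: 0.03046 hr


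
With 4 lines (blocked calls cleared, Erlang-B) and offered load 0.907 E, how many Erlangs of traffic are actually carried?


B(4,0.907) = 0.011412 (Erlang-B)
Carried load = a(1 − B) = 0.907·(1 − 0.011412) = 0.907·0.988588 = 0.8966 E

Final: 0.8966 Erlangs


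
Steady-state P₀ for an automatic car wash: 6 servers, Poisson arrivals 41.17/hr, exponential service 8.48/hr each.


a = λ/μ = 41.17/8.48 = 4.8550; ρ = a/c = 0.8092
Σ_{k=0}^{5} a^k/k! (terms k=0..5) = 1.00000 + 4.85495 + 11.78528 + 19.07233 + 23.14882 + 22.47728 = 82.33867
Tail: a^6/(6!(1−ρ)) = 13095.13827/(720·0.1908) = 95.30276
P₀ = 1/(82.33867 + 95.30276) = 1/177.64143 = 0.005629

Final: 0.005629


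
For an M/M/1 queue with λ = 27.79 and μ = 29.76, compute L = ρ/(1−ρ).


ρ = λ/μ = 27.79/29.76 = 0.9338
L = ρ/(1−ρ) = 0.9338/(1 − 0.9338) = 0.9338/0.06620 = 14.1066

Final: 14.1066


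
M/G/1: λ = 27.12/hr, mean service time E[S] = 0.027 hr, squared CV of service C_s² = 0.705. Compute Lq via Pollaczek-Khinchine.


ρ = λ·E[S] = 27.12·0.027 = 0.7322
Lq = ρ²(1+C_s²)/(2(1−ρ)) = 0.5362·(1+0.705)/(2·0.2678)
= 0.5362·1.7050/0.5355 = 1.70709

Final: 1.70709


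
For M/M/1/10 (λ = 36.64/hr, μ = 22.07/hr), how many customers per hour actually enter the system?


ρ = 1.6602; P_K = (1−ρ)ρ^10/(1−ρ^11) = 0.399165
λ_eff = λ(1 − P_K) = 36.64·(1 − 0.399165) = 36.64·0.600835 = 22.0146 /hr

Final: 22.0146 /hr


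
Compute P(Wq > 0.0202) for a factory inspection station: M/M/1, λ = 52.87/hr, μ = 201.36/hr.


ρ = 52.87/201.36 = 0.2626
P(Wq > t) = ρ·e^{−(μ−λ)t} = 0.2626·e^{−2.9995}
= 0.2626·0.049812 = 0.013079

Final: 0.013079


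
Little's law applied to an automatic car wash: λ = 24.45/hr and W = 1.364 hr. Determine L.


L = λW = 24.45·1.364 = 33.3498

Final: 33.3498


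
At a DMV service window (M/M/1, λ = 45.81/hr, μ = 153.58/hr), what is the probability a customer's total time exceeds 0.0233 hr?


W ~ Exponential(μ−λ) for M/M/1.
μ − λ = 153.58 − 45.81 = 107.7700
P(W > t) = e^{−(μ−λ)t} = e^{−2.5110} = 0.081184

Final: 0.081184


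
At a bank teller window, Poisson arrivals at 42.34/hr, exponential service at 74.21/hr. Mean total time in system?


W = 1/(μ−λ) = 1/(74.21 − 42.34) = 1/31.87 = 0.03138 hr

Final: 0.03138 hr


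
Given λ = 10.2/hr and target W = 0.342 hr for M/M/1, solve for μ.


W = 1/(μ−λ) ⇒ μ − λ = 1/W = 1/0.342 = 2.9240
μ = λ + 1/W = 10.2 + 2.9240 = 13.1240 per hr

Final: 13.1240 /hr


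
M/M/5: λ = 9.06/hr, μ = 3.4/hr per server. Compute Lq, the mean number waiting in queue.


a = λ/μ = 2.6647; ρ = a/5 = 0.5329
P₀ = 0.067265
Lq = P₀·a^c·ρ / (c!·(1−ρ)²) = 0.067265·134.35270·0.5329/(120·0.21814)
= 0.18399

Final: 0.18399


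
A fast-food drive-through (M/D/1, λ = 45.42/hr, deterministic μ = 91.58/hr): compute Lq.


ρ = 45.42/91.58 = 0.4960
M/D/1: Lq = ρ²/(2(1−ρ)) = 0.2460/(2·0.5040) = 0.24400

Final: 0.24400


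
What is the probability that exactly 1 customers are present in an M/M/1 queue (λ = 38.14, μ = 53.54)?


ρ = 38.14/53.54 = 0.7124
P_n = (1−ρ)·ρ^n = (1 − 0.7124)·0.7124^1 = 0.2876·0.712365 = 0.204901

Final: 0.204901


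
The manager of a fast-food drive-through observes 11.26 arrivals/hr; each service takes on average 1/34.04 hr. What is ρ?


ρ = λ/μ = 11.26/34.04 = 0.3308

Final: 0.3308


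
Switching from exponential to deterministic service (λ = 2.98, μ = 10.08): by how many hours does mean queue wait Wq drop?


ρ = 2.98/10.08 = 0.2956
Wq(M/M/1) = ρ/(μ−λ) = 0.2956/7.10 = 0.04164 hr
Wq(M/D/1) = ρ/(2(μ−λ)) = 0.02082 hr
Savings = 0.04164 − 0.02082 = 0.02082 hr

Final: 0.02082 hr


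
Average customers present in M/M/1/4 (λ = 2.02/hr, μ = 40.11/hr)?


ρ = 2.02/40.11 = 0.05036
L = ρ[1 − (K+1)ρ^K + Kρ^(K+1)] / [(1−ρ)(1−ρ^(K+1))]
Numerator: 0.05036·(1 − 5·0.000006433 + 4·0.0000003240) = 0.050360
Denominator: (0.9496)·(1.000000) = 0.949638
L = 0.050360/0.949638 = 0.05303

Final: 0.05303


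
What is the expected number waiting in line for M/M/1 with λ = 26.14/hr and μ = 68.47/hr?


ρ = 26.14/68.47 = 0.3818
Lq = ρ²/(1−ρ) = 0.1458/0.6182 = 0.2358

Final: 0.2358


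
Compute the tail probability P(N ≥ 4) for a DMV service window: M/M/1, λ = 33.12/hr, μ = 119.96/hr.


ρ = 33.12/119.96 = 0.2761
P(N ≥ n) = ρ^n = 0.2761^4 = 0.005811

Final: 0.005811


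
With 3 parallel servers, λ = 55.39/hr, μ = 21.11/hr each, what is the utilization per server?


ρ = λ/(cμ) = 55.39/(3·21.11) = 55.39/63.33 = 0.8746

Final: 0.8746


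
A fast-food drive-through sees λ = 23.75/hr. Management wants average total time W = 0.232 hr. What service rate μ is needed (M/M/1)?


W = 1/(μ−λ) ⇒ μ − λ = 1/W = 1/0.232 = 4.3103
μ = λ + 1/W = 23.75 + 4.3103 = 28.0603 per hr

Final: 28.0603 /hr


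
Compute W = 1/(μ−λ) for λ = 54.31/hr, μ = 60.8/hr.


W = 1/(μ−λ) = 1/(60.8 − 54.31) = 1/6.49 = 0.1541 hr

Final: 0.1541 hr


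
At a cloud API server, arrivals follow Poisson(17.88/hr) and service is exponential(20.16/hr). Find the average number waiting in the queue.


ρ = 17.88/20.16 = 0.8869
Lq = ρ²/(1−ρ) = 0.7866/0.1131 = 6.9552

Final: 6.9552


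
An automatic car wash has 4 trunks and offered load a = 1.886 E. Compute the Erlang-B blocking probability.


B(c,a) = (a^c/c!) / Σ_{k=0}^{c} a^k/k!
a^4/4! = 0.527176
Σ terms (k=0..4): 1.00000 + 1.88600 + 1.77850 + 1.11808 + 0.52718 = 6.309756
B = 0.527176/6.309756 = 0.083549

Final: 0.083549


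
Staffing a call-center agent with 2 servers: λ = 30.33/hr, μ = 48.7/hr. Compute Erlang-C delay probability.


a = λ/μ = 0.6228; ρ = a/2 = 0.3114
P₀ = 0.525092 (from M/M/c formula)
C(c,a) = [a^c/(c!(1−ρ))]·P₀ = [0.38787/(2·0.6886)]·0.525092
= 0.28164·0.525092 = 0.147885

Final: 0.147885


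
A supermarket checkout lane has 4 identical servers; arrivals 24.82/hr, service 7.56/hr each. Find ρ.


ρ = λ/(cμ) = 24.82/(4·7.56) = 24.82/30.24 = 0.8208

Final: 0.8208


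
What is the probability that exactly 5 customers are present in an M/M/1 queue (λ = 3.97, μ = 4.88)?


ρ = 3.97/4.88 = 0.8135
P_n = (1−ρ)·ρ^n = (1 − 0.8135)·0.8135^5 = 0.1865·0.356331 = 0.066447

Final: 0.066447


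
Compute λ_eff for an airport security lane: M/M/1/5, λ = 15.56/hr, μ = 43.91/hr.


ρ = 0.3544; P_K = (1−ρ)ρ^5/(1−ρ^6) = 0.003615
λ_eff = λ(1 − P_K) = 15.56·(1 − 0.003615) = 15.56·0.996385 = 15.5038 /hr

Final: 15.5038 /hr


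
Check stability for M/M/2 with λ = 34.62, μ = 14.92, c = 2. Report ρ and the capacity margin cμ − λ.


Total capacity cμ = 2·14.92 = 29.84/hr
ρ = λ/(cμ) = 34.62/29.84 = 1.1602
Stable ⇔ ρ < 1: NO
Spare capacity = cμ − λ = 29.84 − 34.62 = -4.78/hr

Final: ρ = 1.1602; unstable; margin = -4.78/hr


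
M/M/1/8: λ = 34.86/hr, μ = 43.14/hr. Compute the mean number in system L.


ρ = 34.86/43.14 = 0.8081
L = ρ[1 − (K+1)ρ^K + Kρ^(K+1)] / [(1−ρ)(1−ρ^(K+1))]
Numerator: 0.8081·(1 − 9·0.181793 + 8·0.146901) = 0.435604
Denominator: (0.1919)·(0.853099) = 0.163738
L = 0.435604/0.163738 = 2.6604

Final: 2.6604


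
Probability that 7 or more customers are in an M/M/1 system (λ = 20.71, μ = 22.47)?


ρ = 20.71/22.47 = 0.9217
P(N ≥ n) = ρ^n = 0.9217^7 = 0.564988

Final: 0.564988


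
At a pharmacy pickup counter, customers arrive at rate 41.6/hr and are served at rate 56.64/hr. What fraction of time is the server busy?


ρ = λ/μ = 41.6/56.64 = 0.7345

Final: 0.7345


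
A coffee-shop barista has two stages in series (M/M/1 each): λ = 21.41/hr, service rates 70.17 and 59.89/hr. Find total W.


Each node sees arrival rate λ = 21.41/hr (tandem ⇒ throughput preserved).
W₁ = 1/(μ₁−λ) = 1/(70.17−21.41) = 0.02051 hr
W₂ = 1/(μ₂−λ) = 1/(59.89−21.41) = 0.02599 hr
W_total = W₁ + W₂ = 0.02051 + 0.02599 = 0.04650 hr

Final: 0.04650 hr


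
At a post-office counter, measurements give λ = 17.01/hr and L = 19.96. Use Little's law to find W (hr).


W = L/λ = 19.96/17.01 = 1.1734 hr

Final: 1.1734 hr


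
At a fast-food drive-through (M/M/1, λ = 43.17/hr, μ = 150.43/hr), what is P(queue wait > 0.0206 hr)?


ρ = 43.17/150.43 = 0.2870
P(Wq > t) = ρ·e^{−(μ−λ)t} = 0.2870·e^{−2.2096}
= 0.2870·0.109749 = 0.031496

Final: 0.031496


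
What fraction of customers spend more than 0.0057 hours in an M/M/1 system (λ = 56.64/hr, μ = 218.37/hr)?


W ~ Exponential(μ−λ) for M/M/1.
μ − λ = 218.37 − 56.64 = 161.7300
P(W > t) = e^{−(μ−λ)t} = e^{−0.9219} = 0.397778

Final: 0.397778


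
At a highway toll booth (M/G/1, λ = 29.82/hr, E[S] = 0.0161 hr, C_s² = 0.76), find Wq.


ρ = λ·E[S] = 29.82·0.0161 = 0.4801
E[S²] = E[S]²(1+C_s²) = 0.0161²·(1+0.76) = 0.0004562
Wq = λ·E[S²]/(2(1−ρ)) = 29.82·0.0004562/(2·0.5199) = 0.01308 hr

Final: 0.01308 hr


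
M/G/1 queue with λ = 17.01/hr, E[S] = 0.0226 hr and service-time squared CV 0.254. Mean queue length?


ρ = λ·E[S] = 17.01·0.0226 = 0.3844
Lq = ρ²(1+C_s²)/(2(1−ρ)) = 0.1478·(1+0.254)/(2·0.6156)
= 0.1478·1.2540/1.2311 = 0.15053

Final: 0.15053


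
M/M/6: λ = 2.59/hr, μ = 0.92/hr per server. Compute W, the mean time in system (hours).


a = 2.8152; ρ = 0.4692; P₀ = 0.059207
Lq = P₀·a^c·ρ/(c!(1−ρ)²) = 0.06817
Wq = Lq/λ = 0.06817/2.59 = 0.02632 hr
W = Wq + 1/μ = 0.02632 + 1.08696 = 1.11328 hr

Final: 1.11328 hr


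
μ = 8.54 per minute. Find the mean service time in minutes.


Mean service time = 1/μ = 1/8.54 minute = 0.11710 minute
In minutes: 0.11710 × 1 = 0.1171 min

Final: 0.1171 min


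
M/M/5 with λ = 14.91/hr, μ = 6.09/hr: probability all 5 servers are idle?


a = λ/μ = 14.91/6.09 = 2.4483; ρ = a/c = 0.4897
Σ_{k=0}^{4} a^k/k! (terms k=0..4) = 1.00000 + 2.44828 + 2.99703 + 2.44585 + 1.49703 = 10.38818
Tail: a^5/(5!(1−ρ)) = 87.96335/(120·0.5103) = 1.43634
P₀ = 1/(10.38818 + 1.43634) = 1/11.82452 = 0.084570

Final: 0.084570


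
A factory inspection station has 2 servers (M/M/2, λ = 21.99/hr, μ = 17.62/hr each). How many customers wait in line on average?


a = λ/μ = 1.2480; ρ = a/2 = 0.6240
P₀ = 0.231522
Lq = P₀·a^c·ρ / (c!·(1−ρ)²) = 0.231522·1.55754·0.6240/(2·0.14137)
= 0.79585

Final: 0.79585


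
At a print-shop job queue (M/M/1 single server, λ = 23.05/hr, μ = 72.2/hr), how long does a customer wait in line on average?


ρ = 23.05/72.2 = 0.3193
Wq = ρ/(μ−λ) = 0.3193/(72.2 − 23.05) = 0.3193/49.15 = 0.006495 hr

Final: 0.006495 hr


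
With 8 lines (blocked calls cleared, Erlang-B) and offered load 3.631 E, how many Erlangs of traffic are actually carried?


B(8,3.631) = 0.020097 (Erlang-B)
Carried load = a(1 − B) = 3.631·(1 − 0.020097) = 3.631·0.979903 = 3.5580 E

Final: 3.5580 Erlangs


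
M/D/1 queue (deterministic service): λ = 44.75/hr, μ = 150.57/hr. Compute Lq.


ρ = 44.75/150.57 = 0.2972
M/D/1: Lq = ρ²/(2(1−ρ)) = 0.08833/(2·0.7028) = 0.06284

Final: 0.06284


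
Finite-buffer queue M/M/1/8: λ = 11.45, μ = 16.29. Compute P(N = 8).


ρ = λ/μ = 11.45/16.29 = 0.7029
P_K = (1−ρ)ρ^K/(1−ρ^(K+1)) = (0.2971·0.059577)/(1 − 0.041875)
= 0.017701/0.958125 = 0.018475

Final: 0.018475


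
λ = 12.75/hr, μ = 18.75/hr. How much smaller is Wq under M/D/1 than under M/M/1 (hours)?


ρ = 12.75/18.75 = 0.6800
Wq(M/M/1) = ρ/(μ−λ) = 0.6800/6.00 = 0.11333 hr
Wq(M/D/1) = ρ/(2(μ−λ)) = 0.05667 hr
Savings = 0.11333 − 0.05667 = 0.05667 hr

Final: 0.05667 hr


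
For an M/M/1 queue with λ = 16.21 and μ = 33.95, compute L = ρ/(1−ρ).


ρ = λ/μ = 16.21/33.95 = 0.4775
L = ρ/(1−ρ) = 0.4775/(1 − 0.4775) = 0.4775/0.5225 = 0.9138

Final: 0.9138


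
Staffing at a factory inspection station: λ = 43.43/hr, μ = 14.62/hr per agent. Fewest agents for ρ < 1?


Stability requires cμ > λ ⇔ c > λ/μ.
λ/μ = 43.43/14.62 = 2.9706
Minimum integer c = ⌊2.9706⌋ + 1 = 3
Check: 3·14.62 = 43.86 > 43.43, while 2·14.62 = 29.24 ≤ 43.43

Final: 3 servers


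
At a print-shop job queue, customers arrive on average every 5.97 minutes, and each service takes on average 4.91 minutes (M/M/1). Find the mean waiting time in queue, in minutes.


λ = 60/5.97 = 10.0503 /hr
μ = 60/4.91 = 12.2200 /hr
ρ = λ/μ = 10.0503/12.2200 = 0.8224
Wq = ρ/(μ−λ) = 0.8224/(12.2200−10.0503) = 0.37906 hr
In minutes: 0.37906·60 = 22.743 min

Final: 22.743 min


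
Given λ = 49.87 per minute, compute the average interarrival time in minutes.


Mean interarrival time = 1/λ = 1/49.87 minute = 0.02005 minute
In minutes: 0.02005 × 1 = 0.02005 min

Final: 0.02005 min


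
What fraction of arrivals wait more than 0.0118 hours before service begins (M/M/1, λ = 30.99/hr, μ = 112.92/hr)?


ρ = 30.99/112.92 = 0.2744
P(Wq > t) = ρ·e^{−(μ−λ)t} = 0.2744·e^{−0.9668}
= 0.2744·0.380308 = 0.104373

Final: 0.104373


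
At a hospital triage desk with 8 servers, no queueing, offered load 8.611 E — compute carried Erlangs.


B(8,8.611) = 0.268797 (Erlang-B)
Carried load = a(1 − B) = 8.611·(1 − 0.268797) = 8.611·0.731203 = 6.2964 E

Final: 6.2964 Erlangs


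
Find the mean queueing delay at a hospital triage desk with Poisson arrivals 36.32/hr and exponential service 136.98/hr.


ρ = 36.32/136.98 = 0.2651
Wq = ρ/(μ−λ) = 0.2651/(136.98 − 36.32) = 0.2651/100.66 = 0.002634 hr

Final: 0.002634 hr


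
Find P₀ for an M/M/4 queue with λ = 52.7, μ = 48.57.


a = λ/μ = 52.7/48.57 = 1.0850; ρ = a/c = 0.2713
Σ_{k=0}^{3} a^k/k! (terms k=0..3) = 1.00000 + 1.08503 + 0.58865 + 0.21290 = 2.88658
Tail: a^4/(4!(1−ρ)) = 1.38602/(24·0.7287) = 0.07925
P₀ = 1/(2.88658 + 0.07925) = 1/2.96583 = 0.337174

Final: 0.337174


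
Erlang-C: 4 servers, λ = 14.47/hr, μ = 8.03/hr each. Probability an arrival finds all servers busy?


a = λ/μ = 1.8020; ρ = a/4 = 0.4505
P₀ = 0.161282 (from M/M/c formula)
C(c,a) = [a^c/(c!(1−ρ))]·P₀ = [10.54416/(24·0.5495)]·0.161282
= 0.79952·0.161282 = 0.128948

Final: 0.128948


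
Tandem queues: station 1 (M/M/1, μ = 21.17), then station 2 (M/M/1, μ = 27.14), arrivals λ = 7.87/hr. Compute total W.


Each node sees arrival rate λ = 7.87/hr (tandem ⇒ throughput preserved).
W₁ = 1/(μ₁−λ) = 1/(21.17−7.87) = 0.07519 hr
W₂ = 1/(μ₂−λ) = 1/(27.14−7.87) = 0.05189 hr
W_total = W₁ + W₂ = 0.07519 + 0.05189 = 0.12708 hr

Final: 0.12708 hr


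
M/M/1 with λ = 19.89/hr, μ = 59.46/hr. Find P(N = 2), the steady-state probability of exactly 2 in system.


ρ = 19.89/59.46 = 0.3345
P_n = (1−ρ)·ρ^n = (1 − 0.3345)·0.3345^2 = 0.6655·0.111897 = 0.074466

Final: 0.074466


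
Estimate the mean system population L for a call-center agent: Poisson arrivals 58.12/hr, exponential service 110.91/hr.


ρ = λ/μ = 58.12/110.91 = 0.5240
L = ρ/(1−ρ) = 0.5240/(1 − 0.5240) = 0.5240/0.4760 = 1.1010

Final: 1.1010


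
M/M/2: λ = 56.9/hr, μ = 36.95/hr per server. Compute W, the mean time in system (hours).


a = 1.5399; ρ = 0.7700; P₀ = 0.129969
Lq = P₀·a^c·ρ/(c!(1−ρ)²) = 2.24216
Wq = Lq/λ = 2.24216/56.9 = 0.03941 hr
W = Wq + 1/μ = 0.03941 + 0.02706 = 0.06647 hr

Final: 0.06647 hr


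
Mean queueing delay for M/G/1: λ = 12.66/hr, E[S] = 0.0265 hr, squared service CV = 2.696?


ρ = λ·E[S] = 12.66·0.0265 = 0.3355
E[S²] = E[S]²(1+C_s²) = 0.0265²·(1+2.696) = 0.002596
Wq = λ·E[S²]/(2(1−ρ)) = 12.66·0.002596/(2·0.6645) = 0.02472 hr

Final: 0.02472 hr


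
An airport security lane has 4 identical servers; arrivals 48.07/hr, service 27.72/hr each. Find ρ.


ρ = λ/(cμ) = 48.07/(4·27.72) = 48.07/110.88 = 0.4335

Final: 0.4335


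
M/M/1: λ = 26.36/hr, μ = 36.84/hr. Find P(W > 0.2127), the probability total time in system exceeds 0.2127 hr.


W ~ Exponential(μ−λ) for M/M/1.
μ − λ = 36.84 − 26.36 = 10.4800
P(W > t) = e^{−(μ−λ)t} = e^{−2.2291} = 0.107626

Final: 0.107626


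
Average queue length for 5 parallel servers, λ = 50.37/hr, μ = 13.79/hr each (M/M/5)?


a = λ/μ = 3.6526; ρ = a/5 = 0.7305
P₀ = 0.021290
Lq = P₀·a^c·ρ / (c!·(1−ρ)²) = 0.021290·650.18721·0.7305/(120·0.07261)
= 1.16053

Final: 1.16053


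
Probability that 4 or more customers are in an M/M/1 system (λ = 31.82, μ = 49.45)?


ρ = 31.82/49.45 = 0.6435
P(N ≥ n) = ρ^n = 0.6435^4 = 0.171449

Final: 0.171449


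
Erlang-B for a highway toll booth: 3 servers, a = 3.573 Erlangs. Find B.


B(c,a) = (a^c/c!) / Σ_{k=0}^{c} a^k/k!
a^3/3! = 7.602349
Σ terms (k=0..3): 1.00000 + 3.57300 + 6.38316 + 7.60235 = 18.558513
B = 7.602349/18.558513 = 0.409642

Final: 0.409642


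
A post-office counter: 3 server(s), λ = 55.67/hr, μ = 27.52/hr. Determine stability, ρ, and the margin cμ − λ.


Total capacity cμ = 3·27.52 = 82.56/hr
ρ = λ/(cμ) = 55.67/82.56 = 0.6743
Stable ⇔ ρ < 1: YES
Spare capacity = cμ − λ = 82.56 − 55.67 = 26.89/hr

Final: ρ = 0.6743; stable; margin = 26.89/hr


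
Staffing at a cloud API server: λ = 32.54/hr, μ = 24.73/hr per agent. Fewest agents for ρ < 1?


Stability requires cμ > λ ⇔ c > λ/μ.
λ/μ = 32.54/24.73 = 1.3158
Minimum integer c = ⌊1.3158⌋ + 1 = 2
Check: 2·24.73 = 49.46 > 32.54, while 1·24.73 = 24.73 ≤ 32.54

Final: 2 servers


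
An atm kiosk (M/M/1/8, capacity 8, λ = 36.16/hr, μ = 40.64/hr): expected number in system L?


ρ = 36.16/40.64 = 0.8898
L = ρ[1 − (K+1)ρ^K + Kρ^(K+1)] / [(1−ρ)(1−ρ^(K+1))]
Numerator: 0.8898·(1 − 9·0.392824 + 8·0.349520) = 0.232005
Denominator: (0.1102)·(0.650480) = 0.071706
L = 0.232005/0.071706 = 3.2355

Final: 3.2355


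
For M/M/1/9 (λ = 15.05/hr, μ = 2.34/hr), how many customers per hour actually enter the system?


ρ = 6.4316; P_K = (1−ρ)ρ^9/(1−ρ^10) = 0.844518
λ_eff = λ(1 − P_K) = 15.05·(1 − 0.844518) = 15.05·0.155482 = 2.3400 /hr

Final: 2.3400 /hr


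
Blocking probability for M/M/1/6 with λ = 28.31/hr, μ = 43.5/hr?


ρ = λ/μ = 28.31/43.5 = 0.6508
P_K = (1−ρ)ρ^K/(1−ρ^(K+1)) = (0.3492·0.075981)/(1 − 0.049449)
= 0.026532/0.950551 = 0.027912

Final: 0.027912


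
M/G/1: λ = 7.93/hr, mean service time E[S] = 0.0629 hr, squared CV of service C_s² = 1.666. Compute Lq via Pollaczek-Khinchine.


ρ = λ·E[S] = 7.93·0.0629 = 0.4988
Lq = ρ²(1+C_s²)/(2(1−ρ)) = 0.2488·(1+1.666)/(2·0.5012)
= 0.2488·2.6660/1.0024 = 0.66170

Final: 0.66170


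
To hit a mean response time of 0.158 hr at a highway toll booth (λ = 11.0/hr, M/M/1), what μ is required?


W = 1/(μ−λ) ⇒ μ − λ = 1/W = 1/0.158 = 6.3291
μ = λ + 1/W = 11.0 + 6.3291 = 17.3291 per hr

Final: 17.3291 /hr


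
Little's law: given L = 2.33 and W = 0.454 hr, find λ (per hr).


λ = L/W = 2.33/0.454 = 5.1322 /hr

Final: 5.1322 /hr


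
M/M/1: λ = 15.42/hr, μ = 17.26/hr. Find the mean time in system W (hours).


W = 1/(μ−λ) = 1/(17.26 − 15.42) = 1/1.84 = 0.5435 hr

Final: 0.5435 hr


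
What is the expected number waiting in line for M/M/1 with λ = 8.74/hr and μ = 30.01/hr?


ρ = 8.74/30.01 = 0.2912
Lq = ρ²/(1−ρ) = 0.08482/0.7088 = 0.1197

Final: 0.1197


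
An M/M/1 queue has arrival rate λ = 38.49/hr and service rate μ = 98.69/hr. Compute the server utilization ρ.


ρ = λ/μ = 38.49/98.69 = 0.3900

Final: 0.3900


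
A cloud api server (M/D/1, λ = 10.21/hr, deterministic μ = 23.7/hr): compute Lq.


ρ = 10.21/23.7 = 0.4308
M/D/1: Lq = ρ²/(2(1−ρ)) = 0.1856/(2·0.5692) = 0.16303

Final: 0.16303


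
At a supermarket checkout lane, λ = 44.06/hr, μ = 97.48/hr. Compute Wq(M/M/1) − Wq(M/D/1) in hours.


ρ = 44.06/97.48 = 0.4520
Wq(M/M/1) = ρ/(μ−λ) = 0.4520/53.42 = 0.008461 hr
Wq(M/D/1) = ρ/(2(μ−λ)) = 0.004231 hr
Savings = 0.008461 − 0.004231 = 0.004231 hr

Final: 0.004231 hr


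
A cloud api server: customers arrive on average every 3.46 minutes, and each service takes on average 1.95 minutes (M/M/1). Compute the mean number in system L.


λ = 60/3.46 = 17.3410 /hr
μ = 60/1.95 = 30.7692 /hr
ρ = λ/μ = 17.3410/30.7692 = 0.5636
L = ρ/(1−ρ) = 0.5636/0.4364 = 1.2914

Final: 1.2914


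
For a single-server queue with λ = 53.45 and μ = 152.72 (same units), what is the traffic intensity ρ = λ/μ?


ρ = λ/μ = 53.45/152.72 = 0.3500

Final: 0.3500


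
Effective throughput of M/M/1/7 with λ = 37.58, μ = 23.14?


ρ = 1.6240; P_K = (1−ρ)ρ^7/(1−ρ^8) = 0.392355
λ_eff = λ(1 − P_K) = 37.58·(1 − 0.392355) = 37.58·0.607645 = 22.8353 /hr

Final: 22.8353 /hr


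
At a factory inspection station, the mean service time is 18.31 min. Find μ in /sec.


μ = 1/(service time) in consistent units.
1 second = 0.0166667 min, so μ = 0.0166667/18.31 = 0.0009102 per second

Final: 0.0009102 /sec


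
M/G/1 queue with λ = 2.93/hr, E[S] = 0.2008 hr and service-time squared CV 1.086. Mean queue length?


ρ = λ·E[S] = 2.93·0.2008 = 0.5883
Lq = ρ²(1+C_s²)/(2(1−ρ)) = 0.3461·(1+1.086)/(2·0.4117)
= 0.3461·2.0860/0.8233 = 0.87703

Final: 0.87703


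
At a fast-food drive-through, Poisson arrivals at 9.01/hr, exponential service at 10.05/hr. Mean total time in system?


W = 1/(μ−λ) = 1/(10.05 − 9.01) = 1/1.04 = 0.9615 hr

Final: 0.9615 hr


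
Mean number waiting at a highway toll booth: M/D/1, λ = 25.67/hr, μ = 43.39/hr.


ρ = 25.67/43.39 = 0.5916
M/D/1: Lq = ρ²/(2(1−ρ)) = 0.3500/(2·0.4084) = 0.42852

Final: 0.42852


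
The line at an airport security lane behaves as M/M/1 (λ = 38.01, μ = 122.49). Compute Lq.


ρ = 38.01/122.49 = 0.3103
Lq = ρ²/(1−ρ) = 0.09629/0.6897 = 0.1396

Final: 0.1396


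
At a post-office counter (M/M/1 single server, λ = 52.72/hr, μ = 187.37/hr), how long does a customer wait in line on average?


ρ = 52.72/187.37 = 0.2814
Wq = ρ/(μ−λ) = 0.2814/(187.37 − 52.72) = 0.2814/134.65 = 0.002090 hr

Final: 0.002090 hr


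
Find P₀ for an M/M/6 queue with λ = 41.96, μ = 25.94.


a = λ/μ = 41.96/25.94 = 1.6176; ρ = a/c = 0.2696
Σ_{k=0}^{5} a^k/k! (terms k=0..5) = 1.00000 + 1.61758 + 1.30828 + 0.70542 + 0.28527 + 0.09229 = 5.00883
Tail: a^6/(6!(1−ρ)) = 17.91402/(720·0.7304) = 0.03406
P₀ = 1/(5.00883 + 0.03406) = 1/5.04289 = 0.198299

Final: 0.198299
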